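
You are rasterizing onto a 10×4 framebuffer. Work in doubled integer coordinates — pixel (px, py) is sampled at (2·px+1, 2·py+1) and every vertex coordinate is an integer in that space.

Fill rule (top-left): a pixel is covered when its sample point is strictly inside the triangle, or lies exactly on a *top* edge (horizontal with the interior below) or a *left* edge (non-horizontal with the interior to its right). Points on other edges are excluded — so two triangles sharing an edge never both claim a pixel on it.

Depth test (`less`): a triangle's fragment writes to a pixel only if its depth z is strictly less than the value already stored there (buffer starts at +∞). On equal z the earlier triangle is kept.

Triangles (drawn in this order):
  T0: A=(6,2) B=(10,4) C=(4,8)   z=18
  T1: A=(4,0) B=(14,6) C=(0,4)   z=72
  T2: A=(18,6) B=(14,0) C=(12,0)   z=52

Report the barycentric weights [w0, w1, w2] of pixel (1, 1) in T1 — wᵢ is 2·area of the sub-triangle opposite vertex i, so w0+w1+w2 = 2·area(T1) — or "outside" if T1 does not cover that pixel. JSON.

T0:
  2·area = 28
  edge (6, 2)→(10, 4): d=(4,2) right/bottom  bias=-1
  edge (10, 4)→(4, 8): d=(-6,4) right/bottom  bias=-1
  edge (4, 8)→(6, 2): d=(2,-6) top-left  bias=+0
    (3,1)@(7, 3): e=[2,18,8] → #
    (4,1)@(9, 3): e=[-2,10,20] → ·
    (2,2)@(5, 5): e=[14,14,0] → #  [on edge]
    (4,2)@(9, 5): e=[6,-2,24] → ·
    (2,3)@(5, 7): e=[22,2,4] → #
    (3,3)@(7, 7): e=[18,-6,16] → ·
  covered (4 px):
    · · · · · · · · · ·
    · · · # · · · · · ·
    · · # # · · · · · ·
    · · # · · · · · · ·
T1:
  2·area = 64
  edge (4, 0)→(14, 6): d=(10,6) right/bottom  bias=-1
  edge (14, 6)→(0, 4): d=(-14,-2) top-left  bias=+0
  edge (0, 4)→(4, 0): d=(4,-4) top-left  bias=+0
    (1,0)@(3, 1): e=[16,48,0] → #  [on edge]
    (2,0)@(5, 1): e=[4,52,8] → #
    (3,0)@(7, 1): e=[-8,56,16] → ·
    (0,1)@(1, 3): e=[48,16,0] → #  [on edge]
    (3,1)@(7, 3): e=[12,28,24] → #
    (4,1)@(9, 3): e=[0,32,32] → ·  [on edge]
    (0,2)@(1, 5): e=[68,-12,8] → ·
    (1,2)@(3, 5): e=[56,-8,16] → ·
    (2,2)@(5, 5): e=[44,-4,24] → ·
    (3,2)@(7, 5): e=[32,0,32] → #  [on edge]
    (4,2)@(9, 5): e=[20,4,40] → #
    (5,2)@(11, 5): e=[8,8,48] → #
  covered (9 px):
    · # # · · · · · · ·
    # # # # · · · · · ·
    · · · # # # · · · ·
    · · · · · · · · · ·
T2:
  2·area = 12  (B↔C swapped to make it positive)
  edge (18, 6)→(12, 0): d=(-6,-6) top-left  bias=+0
  edge (12, 0)→(14, 0): d=(2,0) top-left  bias=+0
  edge (14, 0)→(18, 6): d=(4,6) right/bottom  bias=-1
    (6,0)@(13, 1): e=[0,2,10] → #  [on edge]
    (7,0)@(15, 1): e=[12,2,-2] → ·
    (6,1)@(13, 3): e=[-12,6,18] → ·
    (7,1)@(15, 3): e=[0,6,6] → #  [on edge]
    (8,1)@(17, 3): e=[12,6,-6] → ·
    (7,2)@(15, 5): e=[-12,10,14] → ·
    (8,2)@(17, 5): e=[0,10,2] → #  [on edge]
    (9,2)@(19, 5): e=[12,10,-10] → ·
    (8,3)@(17, 7): e=[-12,14,10] → ·
    (9,3)@(19, 7): e=[0,14,-2] → ·  [on edge]
  covered (3 px):
    · · · · · · # · · ·
    · · · · · · · # · ·
    · · · · · · · · # ·
    · · · · · · · · · ·

Answer: [20,8,36]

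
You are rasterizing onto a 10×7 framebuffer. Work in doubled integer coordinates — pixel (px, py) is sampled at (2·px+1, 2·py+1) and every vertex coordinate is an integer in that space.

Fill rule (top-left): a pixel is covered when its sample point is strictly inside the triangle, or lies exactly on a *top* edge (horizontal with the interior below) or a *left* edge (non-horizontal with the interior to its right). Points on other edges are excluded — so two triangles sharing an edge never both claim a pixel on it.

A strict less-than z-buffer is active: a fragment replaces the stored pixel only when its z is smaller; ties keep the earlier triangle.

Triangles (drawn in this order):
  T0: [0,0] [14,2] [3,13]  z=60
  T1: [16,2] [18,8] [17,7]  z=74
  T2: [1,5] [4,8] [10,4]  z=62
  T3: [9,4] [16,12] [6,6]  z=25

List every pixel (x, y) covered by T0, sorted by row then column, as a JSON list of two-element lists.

T0:
  2·area = 176
  edge (0, 0)→(14, 2): d=(14,2) right/bottom  bias=-1
  edge (14, 2)→(3, 13): d=(-11,11) right/bottom  bias=-1
  edge (3, 13)→(0, 0): d=(-3,-13) top-left  bias=+0
    (0,0)@(1, 1): e=[12,154,10] → █
    (1,0)@(3, 1): e=[8,132,36] → █
    (2,0)@(5, 1): e=[4,110,62] → █
    (3,0)@(7, 1): e=[0,88,88] → ·  [on edge]
    (7,0)@(15, 1): e=[-16,0,192] → ·  [on edge]
    (0,1)@(1, 3): e=[40,132,4] → █
    (3,1)@(7, 3): e=[28,66,82] → █
    (4,1)@(9, 3): e=[24,44,108] → █
    (5,1)@(11, 3): e=[20,22,134] → █
    (6,1)@(13, 3): e=[16,0,160] → ·  [on edge]
    (0,2)@(1, 5): e=[68,110,-2] → ·
    (1,2)@(3, 5): e=[64,88,24] → █
    (5,2)@(11, 5): e=[48,0,128] → ·  [on edge]
    (4,3)@(9, 7): e=[80,0,96] → ·  [on edge]
    (3,4)@(7, 9): e=[112,0,64] → ·  [on edge]
    (2,5)@(5, 11): e=[144,0,32] → ·  [on edge]
    (1,6)@(3, 13): e=[176,0,0] → ·  [on edge]
  covered (19 px):
    █ █ █ · · · · · · ·
    █ █ █ █ █ █ · · · ·
    · █ █ █ █ · · · · ·
    · █ █ █ · · · · · ·
    · █ █ · · · · · · ·
    · █ · · · · · · · ·
    · · · · · · · · · ·
T1:
  2·area = 4
  edge (16, 2)→(18, 8): d=(2,6) right/bottom  bias=-1
  edge (18, 8)→(17, 7): d=(-1,-1) top-left  bias=+0
  edge (17, 7)→(16, 2): d=(-1,-5) top-left  bias=+0
    (5,0)@(11, 1): e=[28,0,-24] → ·  [on edge]
    (6,1)@(13, 3): e=[20,0,-16] → ·  [on edge]
    (7,2)@(15, 5): e=[12,0,-8] → ·  [on edge]
    (8,2)@(17, 5): e=[0,2,2] → ·  [on edge]
    (8,3)@(17, 7): e=[4,0,0] → █  [on edge]
    (9,3)@(19, 7): e=[-8,2,10] → ·
    (8,4)@(17, 9): e=[8,-2,-2] → ·
    (9,4)@(19, 9): e=[-4,0,8] → ·  [on edge]
    (9,5)@(19, 11): e=[0,-2,6] → ·  [on edge]
  covered (1 px):
    · · · · · · · · · ·
    · · · · · · · · · ·
    · · · · · · · · · ·
    · · · · · · · · █ ·
    · · · · · · · · · ·
    · · · · · · · · · ·
    · · · · · · · · · ·
T2:
  2·area = 30  (B↔C swapped to make it positive)
  edge (1, 5)→(10, 4): d=(9,-1) top-left  bias=+0
  edge (10, 4)→(4, 8): d=(-6,4) right/bottom  bias=-1
  edge (4, 8)→(1, 5): d=(-3,-3) top-left  bias=+0
    (9,1)@(19, 3): e=[0,-30,60] → ·  [on edge]
    (0,2)@(1, 5): e=[0,30,0] → █  [on edge]
    (1,2)@(3, 5): e=[2,22,6] → █
    (2,2)@(5, 5): e=[4,14,12] → █
    (3,2)@(7, 5): e=[6,6,18] → █
    (4,2)@(9, 5): e=[8,-2,24] → ·
    (0,3)@(1, 7): e=[18,18,-6] → ·
    (1,3)@(3, 7): e=[20,10,0] → █  [on edge]
    (3,3)@(7, 7): e=[24,-6,12] → ·
    (1,4)@(3, 9): e=[38,-2,-6] → ·
    (2,4)@(5, 9): e=[40,-10,0] → ·  [on edge]
    (3,5)@(7, 11): e=[60,-30,0] → ·  [on edge]
    (4,6)@(9, 13): e=[80,-50,0] → ·  [on edge]
  covered (6 px):
    · · · · · · · · · ·
    · · · · · · · · · ·
    █ █ █ █ · · · · · ·
    · █ █ · · · · · · ·
    · · · · · · · · · ·
    · · · · · · · · · ·
    · · · · · · · · · ·
T3:
  2·area = 38
  edge (9, 4)→(16, 12): d=(7,8) right/bottom  bias=-1
  edge (16, 12)→(6, 6): d=(-10,-6) top-left  bias=+0
  edge (6, 6)→(9, 4): d=(3,-2) top-left  bias=+0
    (0,1)@(1, 3): e=[57,0,-19] → ·  [on edge]
    (4,2)@(9, 5): e=[7,28,3] → █
    (5,2)@(11, 5): e=[-9,40,7] → ·
    (4,3)@(9, 7): e=[21,8,9] → █
    (5,3)@(11, 7): e=[5,20,13] → █
    (6,3)@(13, 7): e=[-11,32,17] → ·
    (4,4)@(9, 9): e=[35,-12,15] → ·
    (5,4)@(11, 9): e=[19,0,19] → █  [on edge]
    (6,4)@(13, 9): e=[3,12,23] → █
    (7,4)@(15, 9): e=[-13,24,27] → ·
    (5,5)@(11, 11): e=[33,-20,25] → ·
    (6,5)@(13, 11): e=[17,-8,29] → ·
  covered (6 px):
    · · · · · · · · · ·
    · · · · · · · · · ·
    · · · · █ · · · · ·
    · · · · █ █ · · · ·
    · · · · · █ █ · · ·
    · · · · · · · █ · ·
    · · · · · · · · · ·

Result: [[0,0],[1,0],[2,0],[0,1],[1,1],[2,1],[3,1],[4,1],[5,1],[1,2],[2,2],[3,2],[4,2],[1,3],[2,3],[3,3],[1,4],[2,4],[1,5]]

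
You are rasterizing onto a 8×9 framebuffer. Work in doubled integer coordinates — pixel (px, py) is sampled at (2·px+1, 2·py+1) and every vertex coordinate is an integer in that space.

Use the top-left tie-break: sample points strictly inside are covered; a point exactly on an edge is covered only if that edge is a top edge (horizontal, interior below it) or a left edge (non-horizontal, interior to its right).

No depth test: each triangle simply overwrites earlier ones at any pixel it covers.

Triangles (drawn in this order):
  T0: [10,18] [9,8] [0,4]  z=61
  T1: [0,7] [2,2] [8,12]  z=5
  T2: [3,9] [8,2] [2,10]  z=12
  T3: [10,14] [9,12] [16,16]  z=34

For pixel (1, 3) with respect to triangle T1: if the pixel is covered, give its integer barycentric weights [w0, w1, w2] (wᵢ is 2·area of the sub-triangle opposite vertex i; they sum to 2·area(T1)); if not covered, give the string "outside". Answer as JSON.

T0:
  2·area = 86  (B↔C swapped to make it positive)
  edge (10, 18)→(0, 4): d=(-10,-14) top-left  bias=+0
  edge (0, 4)→(9, 8): d=(9,4) right/bottom  bias=-1
  edge (9, 8)→(10, 18): d=(1,10) right/bottom  bias=-1
    (0,2)@(1, 5): e=[4,5,77] → █
    (1,2)@(3, 5): e=[32,-3,57] → ·
    (0,3)@(1, 7): e=[-16,23,79] → ·
    (1,3)@(3, 7): e=[12,15,59] → █
    (2,3)@(5, 7): e=[40,7,39] → █
    (3,3)@(7, 7): e=[68,-1,19] → ·
    (1,4)@(3, 9): e=[-8,33,61] → ·
    (2,4)@(5, 9): e=[20,25,41] → █
    (3,4)@(7, 9): e=[48,17,21] → █
    (4,4)@(9, 9): e=[76,9,1] → █
    (5,4)@(11, 9): e=[104,1,-19] → ·
    (2,5)@(5, 11): e=[0,43,43] → █  [on edge]
  covered (12 px):
    · · · · · · · ·
    · · · · · · · ·
    █ · · · · · · ·
    · █ █ · · · · ·
    · · █ █ █ · · ·
    · · █ █ █ · · ·
    · · · █ █ · · ·
    · · · · █ · · ·
    · · · · · · · ·
T1:
  2·area = 50
  edge (0, 7)→(2, 2): d=(2,-5) top-left  bias=+0
  edge (2, 2)→(8, 12): d=(6,10) right/bottom  bias=-1
  edge (8, 12)→(0, 7): d=(-8,-5) top-left  bias=+0
    (0,2)@(1, 5): e=[1,28,21] → █
    (1,2)@(3, 5): e=[11,8,31] → █
    (2,2)@(5, 5): e=[21,-12,41] → ·
    (0,3)@(1, 7): e=[5,40,5] → █
    (2,3)@(5, 7): e=[25,0,25] → ·  [on edge]
    (0,4)@(1, 9): e=[9,52,-11] → ·
    (1,4)@(3, 9): e=[19,32,-1] → ·
    (2,4)@(5, 9): e=[29,12,9] → █
    (3,4)@(7, 9): e=[39,-8,19] → ·
    (2,5)@(5, 11): e=[33,24,-7] → ·
    (3,5)@(7, 11): e=[43,4,3] → █
    (4,5)@(9, 11): e=[53,-16,13] → ·
    (5,8)@(11, 17): e=[75,0,-25] → ·  [on edge]
  covered (6 px):
    · · · · · · · ·
    · · · · · · · ·
    █ █ · · · · · ·
    █ █ · · · · · ·
    · · █ · · · · ·
    · · · █ · · · ·
    · · · · · · · ·
    · · · · · · · ·
    · · · · · · · ·
T2:
  2·area = 2  (B↔C swapped to make it positive)
  edge (3, 9)→(2, 10): d=(-1,1) right/bottom  bias=-1
  edge (2, 10)→(8, 2): d=(6,-8) top-left  bias=+0
  edge (8, 2)→(3, 9): d=(-5,7) right/bottom  bias=-1
    (5,0)@(11, 1): e=[0,18,-16] → ·  [on edge]
    (4,1)@(9, 3): e=[0,14,-12] → ·  [on edge]
    (3,2)@(7, 5): e=[0,10,-8] → ·  [on edge]
    (2,3)@(5, 7): e=[0,6,-4] → ·  [on edge]
    (1,4)@(3, 9): e=[0,2,0] → ·  [on edge]
    (0,5)@(1, 11): e=[0,-2,4] → ·  [on edge]
  covered (0 px):
    · · · · · · · ·
    · · · · · · · ·
    · · · · · · · ·
    · · · · · · · ·
    · · · · · · · ·
    · · · · · · · ·
    · · · · · · · ·
    · · · · · · · ·
    · · · · · · · ·
T3:
  2·area = 10
  edge (10, 14)→(9, 12): d=(-1,-2) top-left  bias=+0
  edge (9, 12)→(16, 16): d=(7,4) right/bottom  bias=-1
  edge (16, 16)→(10, 14): d=(-6,-2) top-left  bias=+0
    (0,5)@(1, 11): e=[-15,25,0] → ·  [on edge]
    (3,6)@(7, 13): e=[-5,15,0] → ·  [on edge]
    (6,7)@(13, 15): e=[5,5,0] → █  [on edge]
    (7,7)@(15, 15): e=[9,-3,4] → ·
    (6,8)@(13, 17): e=[3,19,-12] → ·
  covered (1 px):
    · · · · · · · ·
    · · · · · · · ·
    · · · · · · · ·
    · · · · · · · ·
    · · · · · · · ·
    · · · · · · · ·
    · · · · · · · ·
    · · · · · · █ ·
    · · · · · · · ·

Final: [20,15,15]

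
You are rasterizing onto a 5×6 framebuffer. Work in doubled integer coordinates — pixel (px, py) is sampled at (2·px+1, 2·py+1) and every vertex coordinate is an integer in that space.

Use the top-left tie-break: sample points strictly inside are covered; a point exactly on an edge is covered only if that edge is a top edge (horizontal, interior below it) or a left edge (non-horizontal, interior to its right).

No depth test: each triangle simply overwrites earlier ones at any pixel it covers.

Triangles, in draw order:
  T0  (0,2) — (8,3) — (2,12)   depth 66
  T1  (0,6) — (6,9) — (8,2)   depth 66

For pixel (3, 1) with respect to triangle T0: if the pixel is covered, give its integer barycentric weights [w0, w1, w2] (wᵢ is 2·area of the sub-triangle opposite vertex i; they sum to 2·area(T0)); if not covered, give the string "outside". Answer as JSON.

T0:
  2·area = 78
  edge (0, 2)→(8, 3): d=(8,1) right/bottom  bias=-1
  edge (8, 3)→(2, 12): d=(-6,9) right/bottom  bias=-1
  edge (2, 12)→(0, 2): d=(-2,-10) top-left  bias=+0
    (0,1)@(1, 3): e=[7,63,8] → X
    (1,1)@(3, 3): e=[5,45,28] → X
    (2,1)@(5, 3): e=[3,27,48] → X
    (3,1)@(7, 3): e=[1,9,68] → X
    (4,1)@(9, 3): e=[-1,-9,88] → .
    (0,2)@(1, 5): e=[23,51,4] → X
    (3,2)@(7, 5): e=[17,-3,64] → .
    (0,3)@(1, 7): e=[39,39,0] → X  [on edge]
    (3,3)@(7, 7): e=[33,-15,60] → .
    (0,4)@(1, 9): e=[55,27,-4] → .
    (1,4)@(3, 9): e=[53,9,16] → X
    (2,4)@(5, 9): e=[51,-9,36] → .
  covered (11 px):
    . . . . .
    X X X X .
    X X X . .
    X X X . .
    . X . . .
    . . . . .
T1:
  2·area = 48  (B↔C swapped to make it positive)
  edge (0, 6)→(8, 2): d=(8,-4) top-left  bias=+0
  edge (8, 2)→(6, 9): d=(-2,7) right/bottom  bias=-1
  edge (6, 9)→(0, 6): d=(-6,-3) top-left  bias=+0
    (3,1)@(7, 3): e=[4,5,39] → X
    (4,1)@(9, 3): e=[12,-9,45] → .
    (1,2)@(3, 5): e=[4,29,15] → X
    (2,2)@(5, 5): e=[12,15,21] → X
    (4,2)@(9, 5): e=[28,-13,33] → .
    (1,3)@(3, 7): e=[20,25,3] → X
    (3,3)@(7, 7): e=[36,-3,15] → .
    (1,4)@(3, 9): e=[36,21,-9] → .
    (2,4)@(5, 9): e=[44,7,-3] → .
  covered (6 px):
    . . . . .
    . . . X .
    . X X X .
    . X X . .
    . . . . .
    . . . . .

Answer: [9,68,1]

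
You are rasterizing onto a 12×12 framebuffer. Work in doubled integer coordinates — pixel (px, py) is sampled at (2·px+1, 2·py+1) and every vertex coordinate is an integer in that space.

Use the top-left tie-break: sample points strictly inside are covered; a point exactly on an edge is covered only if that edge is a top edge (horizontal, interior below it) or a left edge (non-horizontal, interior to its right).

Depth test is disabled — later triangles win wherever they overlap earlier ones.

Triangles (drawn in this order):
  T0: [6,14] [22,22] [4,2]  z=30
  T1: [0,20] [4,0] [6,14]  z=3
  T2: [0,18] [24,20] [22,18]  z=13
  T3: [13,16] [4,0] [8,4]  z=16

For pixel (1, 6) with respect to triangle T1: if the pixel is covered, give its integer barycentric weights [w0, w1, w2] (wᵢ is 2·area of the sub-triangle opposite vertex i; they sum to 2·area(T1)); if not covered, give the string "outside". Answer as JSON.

T0:
  2·area = 176  (B↔C swapped to make it positive)
  edge (6, 14)→(4, 2): d=(-2,-12) top-left  bias=+0
  edge (4, 2)→(22, 22): d=(18,20) right/bottom  bias=-1
  edge (22, 22)→(6, 14): d=(-16,-8) top-left  bias=+0
    (2,2)@(5, 5): e=[6,34,136] → █
    (3,2)@(7, 5): e=[30,-6,152] → ·
    (2,3)@(5, 7): e=[2,70,104] → █
    (3,3)@(7, 7): e=[26,30,120] → █
    (4,3)@(9, 7): e=[50,-10,136] → ·
    (2,4)@(5, 9): e=[-2,106,72] → ·
    (3,4)@(7, 9): e=[22,66,88] → █
    (4,4)@(9, 9): e=[46,26,104] → █
    (5,4)@(11, 9): e=[70,-14,120] → ·
    (3,5)@(7, 11): e=[18,102,56] → █
    (5,5)@(11, 11): e=[66,22,88] → █
    (6,5)@(13, 11): e=[90,-18,104] → ·
  covered (22 px):
    · · · · · · · · · · · ·
    · · · · · · · · · · · ·
    · · █ · · · · · · · · ·
    · · █ █ · · · · · · · ·
    · · · █ █ · · · · · · ·
    · · · █ █ █ · · · · · ·
    · · · █ █ █ █ · · · · ·
    · · · · █ █ █ █ · · · ·
    · · · · · · █ █ █ · · ·
    · · · · · · · · █ █ · ·
    · · · · · · · · · · █ ·
    · · · · · · · · · · · ·
T1:
  2·area = 96
  edge (0, 20)→(4, 0): d=(4,-20) top-left  bias=+0
  edge (4, 0)→(6, 14): d=(2,14) right/bottom  bias=-1
  edge (6, 14)→(0, 20): d=(-6,6) right/bottom  bias=-1
    (9,0)@(19, 1): e=[304,-208,0] → ·  [on edge]
    (8,1)@(17, 3): e=[272,-176,0] → ·  [on edge]
    (1,2)@(3, 5): e=[0,24,72] → █  [on edge]
    (2,2)@(5, 5): e=[40,-4,60] → ·
    (7,2)@(15, 5): e=[240,-144,0] → ·  [on edge]
    (1,3)@(3, 7): e=[8,28,60] → █
    (2,3)@(5, 7): e=[48,0,48] → ·  [on edge]
    (6,3)@(13, 7): e=[208,-112,0] → ·  [on edge]
    (1,4)@(3, 9): e=[16,32,48] → █
    (2,4)@(5, 9): e=[56,4,36] → █
    (3,4)@(7, 9): e=[96,-24,24] → ·
    (5,4)@(11, 9): e=[176,-80,0] → ·  [on edge]
    (4,5)@(9, 11): e=[144,-48,0] → ·  [on edge]
    (3,6)@(7, 13): e=[112,-16,0] → ·  [on edge]
    (0,7)@(1, 15): e=[0,72,24] → █  [on edge]
    (2,7)@(5, 15): e=[80,16,0] → ·  [on edge]
    (1,8)@(3, 17): e=[48,48,0] → ·  [on edge]
    (0,9)@(1, 19): e=[16,80,0] → ·  [on edge]
    (3,10)@(7, 21): e=[144,0,-48] → ·  [on edge]
  covered (11 px):
    · · · · · · · · · · · ·
    · · · · · · · · · · · ·
    · █ · · · · · · · · · ·
    · █ · · · · · · · · · ·
    · █ █ · · · · · · · · ·
    · █ █ · · · · · · · · ·
    · █ █ · · · · · · · · ·
    █ █ · · · · · · · · · ·
    █ · · · · · · · · · · ·
    · · · · · · · · · · · ·
    · · · · · · · · · · · ·
    · · · · · · · · · · · ·
T2:
  2·area = 44  (B↔C swapped to make it positive)
  edge (0, 18)→(22, 18): d=(22,0) top-left  bias=+0
  edge (22, 18)→(24, 20): d=(2,2) right/bottom  bias=-1
  edge (24, 20)→(0, 18): d=(-24,-2) top-left  bias=+0
    (2,0)@(5, 1): e=[-374,0,418] → ·  [on edge]
    (3,1)@(7, 3): e=[-330,0,374] → ·  [on edge]
    (4,2)@(9, 5): e=[-286,0,330] → ·  [on edge]
    (5,3)@(11, 7): e=[-242,0,286] → ·  [on edge]
    (6,4)@(13, 9): e=[-198,0,242] → ·  [on edge]
    (7,5)@(15, 11): e=[-154,0,198] → ·  [on edge]
    (8,6)@(17, 13): e=[-110,0,154] → ·  [on edge]
    (9,7)@(19, 15): e=[-66,0,110] → ·  [on edge]
    (10,8)@(21, 17): e=[-22,0,66] → ·  [on edge]
    (6,9)@(13, 19): e=[22,20,2] → █
    (7,9)@(15, 19): e=[22,16,6] → █
    (8,9)@(17, 19): e=[22,12,10] → █
    (11,9)@(23, 19): e=[22,0,22] → ·  [on edge]
  covered (5 px):
    · · · · · · · · · · · ·
    · · · · · · · · · · · ·
    · · · · · · · · · · · ·
    · · · · · · · · · · · ·
    · · · · · · · · · · · ·
    · · · · · · · · · · · ·
    · · · · · · · · · · · ·
    · · · · · · · · · · · ·
    · · · · · · · · · · · ·
    · · · · · · █ █ █ █ █ ·
    · · · · · · · · · · · ·
    · · · · · · · · · · · ·
T3:
  2·area = 28
  edge (13, 16)→(4, 0): d=(-9,-16) top-left  bias=+0
  edge (4, 0)→(8, 4): d=(4,4) right/bottom  bias=-1
  edge (8, 4)→(13, 16): d=(5,12) right/bottom  bias=-1
    (2,0)@(5, 1): e=[7,0,21] → ·  [on edge]
    (3,1)@(7, 3): e=[21,0,7] → ·  [on edge]
    (3,2)@(7, 5): e=[3,8,17] → █
    (4,2)@(9, 5): e=[35,0,-7] → ·  [on edge]
    (3,3)@(7, 7): e=[-15,16,27] → ·
    (4,3)@(9, 7): e=[17,8,3] → █
    (5,3)@(11, 7): e=[49,0,-21] → ·  [on edge]
    (4,4)@(9, 9): e=[-1,16,13] → ·
    (6,4)@(13, 9): e=[63,0,-35] → ·  [on edge]
    (7,5)@(15, 11): e=[77,0,-49] → ·  [on edge]
    (8,6)@(17, 13): e=[91,0,-63] → ·  [on edge]
    (9,7)@(19, 15): e=[105,0,-77] → ·  [on edge]
    (10,8)@(21, 17): e=[119,0,-91] → ·  [on edge]
    (11,9)@(23, 19): e=[133,0,-105] → ·  [on edge]
  covered (2 px):
    · · · · · · · · · · · ·
    · · · · · · · · · · · ·
    · · · █ · · · · · · · ·
    · · · · █ · · · · · · ·
    · · · · · · · · · · · ·
    · · · · · · · · · · · ·
    · · · · · · · · · · · ·
    · · · · · · · · · · · ·
    · · · · · · · · · · · ·
    · · · · · · · · · · · ·
    · · · · · · · · · · · ·
    · · · · · · · · · · · ·

Result: [40,24,32]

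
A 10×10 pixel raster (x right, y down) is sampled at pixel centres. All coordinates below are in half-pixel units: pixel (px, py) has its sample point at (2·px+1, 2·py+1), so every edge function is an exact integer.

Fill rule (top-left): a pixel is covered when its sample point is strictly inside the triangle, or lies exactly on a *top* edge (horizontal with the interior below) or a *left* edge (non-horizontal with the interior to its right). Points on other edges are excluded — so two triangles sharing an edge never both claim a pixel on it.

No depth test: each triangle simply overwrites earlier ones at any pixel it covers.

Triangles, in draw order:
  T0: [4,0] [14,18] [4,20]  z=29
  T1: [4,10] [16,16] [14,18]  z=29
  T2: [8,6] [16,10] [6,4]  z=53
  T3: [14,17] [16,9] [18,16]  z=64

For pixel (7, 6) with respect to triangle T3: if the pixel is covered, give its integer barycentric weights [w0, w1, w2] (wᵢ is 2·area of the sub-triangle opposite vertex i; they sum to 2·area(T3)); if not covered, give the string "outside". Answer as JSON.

T0:
  2·area = 200
  edge (4, 0)→(14, 18): d=(10,18) right/bottom  bias=-1
  edge (14, 18)→(4, 20): d=(-10,2) right/bottom  bias=-1
  edge (4, 20)→(4, 0): d=(0,-20) top-left  bias=+0
    (2,1)@(5, 3): e=[12,168,20] → #
    (3,1)@(7, 3): e=[-24,164,60] → ·
    (2,2)@(5, 5): e=[32,148,20] → #
    (3,2)@(7, 5): e=[-4,144,60] → ·
    (2,3)@(5, 7): e=[52,128,20] → #
    (3,3)@(7, 7): e=[16,124,60] → #
    (4,3)@(9, 7): e=[-20,120,100] → ·
    (2,4)@(5, 9): e=[72,108,20] → #
    (4,4)@(9, 9): e=[0,100,100] → ·  [on edge]
    (2,5)@(5, 11): e=[92,88,20] → #
    (4,5)@(9, 11): e=[20,80,100] → #
    (5,5)@(11, 11): e=[-16,76,140] → ·
    (9,8)@(19, 17): e=[-100,0,300] → ·  [on edge]
    (4,9)@(9, 19): e=[100,0,100] → ·  [on edge]
  covered (24 px):
    · · · · · · · · · ·
    · · # · · · · · · ·
    · · # · · · · · · ·
    · · # # · · · · · ·
    · · # # · · · · · ·
    · · # # # · · · · ·
    · · # # # # · · · ·
    · · # # # # · · · ·
    · · # # # # # · · ·
    · · # # · · · · · ·
T1:
  2·area = 36
  edge (4, 10)→(16, 16): d=(12,6) right/bottom  bias=-1
  edge (16, 16)→(14, 18): d=(-2,2) right/bottom  bias=-1
  edge (14, 18)→(4, 10): d=(-10,-8) top-left  bias=+0
    (4,6)@(9, 13): e=[6,20,10] → #
    (5,6)@(11, 13): e=[-6,16,26] → ·
    (9,6)@(19, 13): e=[-54,0,90] → ·  [on edge]
    (4,7)@(9, 15): e=[30,16,-10] → ·
    (5,7)@(11, 15): e=[18,12,6] → #
    (6,7)@(13, 15): e=[6,8,22] → #
    (7,7)@(15, 15): e=[-6,4,38] → ·
    (8,7)@(17, 15): e=[-18,0,54] → ·  [on edge]
    (5,8)@(11, 17): e=[42,8,-14] → ·
    (6,8)@(13, 17): e=[30,4,2] → #
    (7,8)@(15, 17): e=[18,0,18] → ·  [on edge]
    (6,9)@(13, 19): e=[54,0,-18] → ·  [on edge]
  covered (4 px):
    · · · · · · · · · ·
    · · · · · · · · · ·
    · · · · · · · · · ·
    · · · · · · · · · ·
    · · · · · · · · · ·
    · · · · · · · · · ·
    · · · · # · · · · ·
    · · · · · # # · · ·
    · · · · · · # · · ·
    · · · · · · · · · ·
T2:
  2·area = 8  (B↔C swapped to make it positive)
  edge (8, 6)→(6, 4): d=(-2,-2) top-left  bias=+0
  edge (6, 4)→(16, 10): d=(10,6) right/bottom  bias=-1
  edge (16, 10)→(8, 6): d=(-8,-4) top-left  bias=+0
    (0,0)@(1, 1): e=[-4,0,12] → ·  [on edge]
    (1,0)@(3, 1): e=[0,-12,20] → ·  [on edge]
    (2,1)@(5, 3): e=[0,-4,12] → ·  [on edge]
    (3,2)@(7, 5): e=[0,4,4] → #  [on edge]
    (4,2)@(9, 5): e=[4,-8,12] → ·
    (3,3)@(7, 7): e=[-4,24,-12] → ·
    (4,3)@(9, 7): e=[0,12,-4] → ·  [on edge]
    (5,3)@(11, 7): e=[4,0,4] → ·  [on edge]
    (5,4)@(11, 9): e=[0,20,-12] → ·  [on edge]
    (6,5)@(13, 11): e=[0,28,-20] → ·  [on edge]
    (7,6)@(15, 13): e=[0,36,-28] → ·  [on edge]
    (8,7)@(17, 15): e=[0,44,-36] → ·  [on edge]
    (9,8)@(19, 17): e=[0,52,-44] → ·  [on edge]
  covered (1 px):
    · · · · · · · · · ·
    · · · · · · · · · ·
    · · · # · · · · · ·
    · · · · · · · · · ·
    · · · · · · · · · ·
    · · · · · · · · · ·
    · · · · · · · · · ·
    · · · · · · · · · ·
    · · · · · · · · · ·
    · · · · · · · · · ·
T3:
  2·area = 30
  edge (14, 17)→(16, 9): d=(2,-8) top-left  bias=+0
  edge (16, 9)→(18, 16): d=(2,7) right/bottom  bias=-1
  edge (18, 16)→(14, 17): d=(-4,1) right/bottom  bias=-1
    (8,2)@(17, 5): e=[0,-15,45] → ·  [on edge]
    (7,6)@(15, 13): e=[0,15,15] → #  [on edge]
    (8,6)@(17, 13): e=[16,1,13] → #
    (9,6)@(19, 13): e=[32,-13,11] → ·
    (7,7)@(15, 15): e=[4,19,7] → #
    (9,7)@(19, 15): e=[36,-9,3] → ·
    (7,8)@(15, 17): e=[8,23,-1] → ·
    (8,8)@(17, 17): e=[24,9,-3] → ·
  covered (4 px):
    · · · · · · · · · ·
    · · · · · · · · · ·
    · · · · · · · · · ·
    · · · · · · · · · ·
    · · · · · · · · · ·
    · · · · · · · · · ·
    · · · · · · · # # ·
    · · · · · · · # # ·
    · · · · · · · · · ·
    · · · · · · · · · ·

Final: [15,15,0]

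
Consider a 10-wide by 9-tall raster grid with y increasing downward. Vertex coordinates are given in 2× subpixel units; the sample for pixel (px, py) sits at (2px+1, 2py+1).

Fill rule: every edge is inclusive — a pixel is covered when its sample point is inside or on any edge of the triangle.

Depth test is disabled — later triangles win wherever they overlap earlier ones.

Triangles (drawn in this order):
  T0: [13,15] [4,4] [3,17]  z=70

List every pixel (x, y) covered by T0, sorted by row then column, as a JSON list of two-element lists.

T0:
  2·area = 128  (B↔C swapped to make it positive)
  edge (13, 15)→(3, 17): d=(-10,2) inclusive
  edge (3, 17)→(4, 4): d=(1,-13) inclusive
  edge (4, 4)→(13, 15): d=(9,11) inclusive
    (2,3)@(5, 7): e=[96,16,16] → #
    (3,3)@(7, 7): e=[92,42,-6] → ·
    (2,4)@(5, 9): e=[76,18,34] → #
    (3,4)@(7, 9): e=[72,44,12] → #
    (4,4)@(9, 9): e=[68,70,-10] → ·
    (2,5)@(5, 11): e=[56,20,52] → #
    (4,5)@(9, 11): e=[48,72,8] → #
    (5,5)@(11, 11): e=[44,98,-14] → ·
    (2,6)@(5, 13): e=[36,22,70] → #
    (5,6)@(11, 13): e=[24,100,4] → #
    (6,6)@(13, 13): e=[20,126,-18] → ·
    (2,7)@(5, 15): e=[16,24,88] → #
    (6,7)@(13, 15): e=[0,128,0] → #  [on edge]
    (1,8)@(3, 17): e=[0,0,128] → #  [on edge]
  covered (16 px):
    · · · · · · · · · ·
    · · · · · · · · · ·
    · · · · · · · · · ·
    · · # · · · · · · ·
    · · # # · · · · · ·
    · · # # # · · · · ·
    · · # # # # · · · ·
    · · # # # # # · · ·
    · # · · · · · · · ·

Answer: [[2,3],[2,4],[3,4],[2,5],[3,5],[4,5],[2,6],[3,6],[4,6],[5,6],[2,7],[3,7],[4,7],[5,7],[6,7],[1,8]]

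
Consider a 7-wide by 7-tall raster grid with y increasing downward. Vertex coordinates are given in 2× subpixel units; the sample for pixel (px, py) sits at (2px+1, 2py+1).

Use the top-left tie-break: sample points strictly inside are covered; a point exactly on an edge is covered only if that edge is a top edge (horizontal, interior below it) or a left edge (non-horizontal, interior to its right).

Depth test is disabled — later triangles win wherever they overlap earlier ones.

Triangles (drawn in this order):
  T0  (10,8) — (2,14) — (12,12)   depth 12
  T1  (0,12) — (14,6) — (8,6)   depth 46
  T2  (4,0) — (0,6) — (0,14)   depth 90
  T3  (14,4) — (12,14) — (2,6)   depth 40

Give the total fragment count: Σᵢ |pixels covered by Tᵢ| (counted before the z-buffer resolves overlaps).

T0:
  2·area = 44  (B↔C swapped to make it positive)
  edge (10, 8)→(12, 12): d=(2,4) right/bottom  bias=-1
  edge (12, 12)→(2, 14): d=(-10,2) right/bottom  bias=-1
  edge (2, 14)→(10, 8): d=(8,-6) top-left  bias=+0
    (4,4)@(9, 9): e=[6,36,2] → X
    (5,4)@(11, 9): e=[-2,32,14] → .
    (3,5)@(7, 11): e=[18,20,6] → X
    (5,5)@(11, 11): e=[2,12,30] → X
    (6,5)@(13, 11): e=[-6,8,42] → .
    (2,6)@(5, 13): e=[30,4,10] → X
    (3,6)@(7, 13): e=[22,0,22] → .  [on edge]
    (4,6)@(9, 13): e=[14,-4,34] → .
    (5,6)@(11, 13): e=[6,-8,46] → .
  covered (5 px):
    . . . . . . .
    . . . . . . .
    . . . . . . .
    . . . . . . .
    . . . . X . .
    . . . X X X .
    . . X . . . .
T1:
  2·area = 36  (B↔C swapped to make it positive)
  edge (0, 12)→(8, 6): d=(8,-6) top-left  bias=+0
  edge (8, 6)→(14, 6): d=(6,0) top-left  bias=+0
  edge (14, 6)→(0, 12): d=(-14,6) right/bottom  bias=-1
    (3,3)@(7, 7): e=[2,6,28] → X
    (4,3)@(9, 7): e=[14,6,16] → X
    (5,3)@(11, 7): e=[26,6,4] → X
    (6,3)@(13, 7): e=[38,6,-8] → .
    (2,4)@(5, 9): e=[6,18,12] → X
    (3,4)@(7, 9): e=[18,18,0] → .  [on edge]
    (4,4)@(9, 9): e=[30,18,-12] → .
    (5,4)@(11, 9): e=[42,18,-24] → .
    (2,5)@(5, 11): e=[22,30,-16] → .
  covered (4 px):
    . . . . . . .
    . . . . . . .
    . . . . . . .
    . . . X X X .
    . . X . . . .
    . . . . . . .
    . . . . . . .
T2:
  2·area = 32  (B↔C swapped to make it positive)
  edge (4, 0)→(0, 14): d=(-4,14) right/bottom  bias=-1
  edge (0, 14)→(0, 6): d=(0,-8) top-left  bias=+0
  edge (0, 6)→(4, 0): d=(4,-6) top-left  bias=+0
    (1,1)@(3, 3): e=[2,24,6] → X
    (2,1)@(5, 3): e=[-26,40,18] → .
    (0,2)@(1, 5): e=[22,8,2] → X
    (1,2)@(3, 5): e=[-6,24,14] → .
    (0,3)@(1, 7): e=[14,8,10] → X
    (1,3)@(3, 7): e=[-14,24,22] → .
    (0,4)@(1, 9): e=[6,8,18] → X
    (1,4)@(3, 9): e=[-22,24,30] → .
    (0,5)@(1, 11): e=[-2,8,26] → .
  covered (4 px):
    . . . . . . .
    . X . . . . .
    X . . . . . .
    X . . . . . .
    X . . . . . .
    . . . . . . .
    . . . . . . .
T3:
  2·area = 116
  edge (14, 4)→(12, 14): d=(-2,10) right/bottom  bias=-1
  edge (12, 14)→(2, 6): d=(-10,-8) top-left  bias=+0
  edge (2, 6)→(14, 4): d=(12,-2) top-left  bias=+0
    (4,2)@(9, 5): e=[48,66,2] → X
    (5,2)@(11, 5): e=[28,82,6] → X
    (6,2)@(13, 5): e=[8,98,10] → X
    (2,3)@(5, 7): e=[84,14,18] → X
    (3,3)@(7, 7): e=[64,30,22] → X
    (2,4)@(5, 9): e=[80,-6,42] → .
    (3,4)@(7, 9): e=[60,10,46] → X
    (6,4)@(13, 9): e=[0,58,58] → .  [on edge]
    (3,5)@(7, 11): e=[56,-10,70] → .
    (4,5)@(9, 11): e=[36,6,74] → X
    (6,5)@(13, 11): e=[-4,38,82] → .
    (4,6)@(9, 13): e=[32,-14,98] → .
  covered (14 px):
    . . . . . . .
    . . . . . . .
    . . . . X X X
    . . X X X X X
    . . . X X X .
    . . . . X X .
    . . . . . X .

Final: 27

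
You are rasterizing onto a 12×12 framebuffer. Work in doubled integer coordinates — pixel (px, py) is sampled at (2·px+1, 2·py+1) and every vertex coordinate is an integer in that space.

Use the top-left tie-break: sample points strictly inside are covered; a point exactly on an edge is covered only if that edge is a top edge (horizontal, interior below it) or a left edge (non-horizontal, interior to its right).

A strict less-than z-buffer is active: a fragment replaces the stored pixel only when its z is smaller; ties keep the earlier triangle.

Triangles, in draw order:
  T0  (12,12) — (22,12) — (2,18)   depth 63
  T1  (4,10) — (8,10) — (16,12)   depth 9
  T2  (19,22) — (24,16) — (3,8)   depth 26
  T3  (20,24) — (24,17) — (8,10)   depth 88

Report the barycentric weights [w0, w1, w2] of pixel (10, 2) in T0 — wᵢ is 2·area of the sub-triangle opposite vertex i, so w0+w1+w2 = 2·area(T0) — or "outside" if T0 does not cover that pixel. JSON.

T0:
  2·area = 60
  edge (12, 12)→(22, 12): d=(10,0) top-left  bias=+0
  edge (22, 12)→(2, 18): d=(-20,6) right/bottom  bias=-1
  edge (2, 18)→(12, 12): d=(10,-6) top-left  bias=+0
    (8,4)@(17, 9): e=[-30,90,0] → .  [on edge]
    (5,6)@(11, 13): e=[10,46,4] → X
    (6,6)@(13, 13): e=[10,34,16] → X
    (7,6)@(15, 13): e=[10,22,28] → X
    (8,6)@(17, 13): e=[10,10,40] → X
    (9,6)@(19, 13): e=[10,-2,52] → .
    (3,7)@(7, 15): e=[30,30,0] → X  [on edge]
    (4,7)@(9, 15): e=[30,18,12] → X
    (6,7)@(13, 15): e=[30,-6,36] → .
    (7,7)@(15, 15): e=[30,-18,48] → .
    (8,7)@(17, 15): e=[30,-30,60] → .
    (2,8)@(5, 17): e=[50,2,8] → X
  covered (8 px):
    . . . . . . . . . . . .
    . . . . . . . . . . . .
    . . . . . . . . . . . .
    . . . . . . . . . . . .
    . . . . . . . . . . . .
    . . . . . . . . . . . .
    . . . . . X X X X . . .
    . . . X X X . . . . . .
    . . X . . . . . . . . .
    . . . . . . . . . . . .
    . . . . . . . . . . . .
    . . . . . . . . . . . .
T1:
  2·area = 8
  edge (4, 10)→(8, 10): d=(4,0) top-left  bias=+0
  edge (8, 10)→(16, 12): d=(8,2) right/bottom  bias=-1
  edge (16, 12)→(4, 10): d=(-12,-2) top-left  bias=+0
    (5,5)@(11, 11): e=[4,2,2] → X
    (6,5)@(13, 11): e=[4,-2,6] → .
    (5,6)@(11, 13): e=[12,18,-22] → .
  covered (1 px):
    . . . . . . . . . . . .
    . . . . . . . . . . . .
    . . . . . . . . . . . .
    . . . . . . . . . . . .
    . . . . . . . . . . . .
    . . . . . X . . . . . .
    . . . . . . . . . . . .
    . . . . . . . . . . . .
    . . . . . . . . . . . .
    . . . . . . . . . . . .
    . . . . . . . . . . . .
    . . . . . . . . . . . .
T2:
  2·area = 166  (B↔C swapped to make it positive)
  edge (19, 22)→(3, 8): d=(-16,-14) top-left  bias=+0
  edge (3, 8)→(24, 16): d=(21,8) right/bottom  bias=-1
  edge (24, 16)→(19, 22): d=(-5,6) right/bottom  bias=-1
    (2,4)@(5, 9): e=[12,5,149] → X
    (3,4)@(7, 9): e=[40,-11,137] → .
    (2,5)@(5, 11): e=[-20,47,139] → .
    (3,5)@(7, 11): e=[8,31,127] → X
    (4,5)@(9, 11): e=[36,15,115] → X
    (5,5)@(11, 11): e=[64,-1,103] → .
    (3,6)@(7, 13): e=[-24,73,117] → .
    (4,6)@(9, 13): e=[4,57,105] → X
    (5,6)@(11, 13): e=[32,41,93] → X
    (6,6)@(13, 13): e=[60,25,81] → X
    (7,6)@(15, 13): e=[88,9,69] → X
    (8,6)@(17, 13): e=[116,-7,57] → .
    (5,7)@(11, 15): e=[0,83,83] → X  [on edge]
  covered (22 px):
    . . . . . . . . . . . .
    . . . . . . . . . . . .
    . . . . . . . . . . . .
    . . . . . . . . . . . .
    . . X . . . . . . . . .
    . . . X X . . . . . . .
    . . . . X X X X . . . .
    . . . . . X X X X X X .
    . . . . . . . X X X X X
    . . . . . . . . X X X .
    . . . . . . . . . X . .
    . . . . . . . . . . . .
T3:
  2·area = 140  (B↔C swapped to make it positive)
  edge (20, 24)→(8, 10): d=(-12,-14) top-left  bias=+0
  edge (8, 10)→(24, 17): d=(16,7) right/bottom  bias=-1
  edge (24, 17)→(20, 24): d=(-4,7) right/bottom  bias=-1
    (4,5)@(9, 11): e=[2,9,129] → X
    (5,5)@(11, 11): e=[30,-5,115] → .
    (4,6)@(9, 13): e=[-22,41,121] → .
    (5,6)@(11, 13): e=[6,27,107] → X
    (6,6)@(13, 13): e=[34,13,93] → X
    (7,6)@(15, 13): e=[62,-1,79] → .
    (5,7)@(11, 15): e=[-18,59,99] → .
    (6,7)@(13, 15): e=[10,45,85] → X
    (7,7)@(15, 15): e=[38,31,71] → X
    (8,7)@(17, 15): e=[66,17,57] → X
    (9,7)@(19, 15): e=[94,3,43] → X
    (10,7)@(21, 15): e=[122,-11,29] → .
  covered (17 px):
    . . . . . . . . . . . .
    . . . . . . . . . . . .
    . . . . . . . . . . . .
    . . . . . . . . . . . .
    . . . . . . . . . . . .
    . . . . X . . . . . . .
    . . . . . X X . . . . .
    . . . . . . X X X X . .
    . . . . . . . X X X X X
    . . . . . . . . X X X .
    . . . . . . . . . X X .
    . . . . . . . . . . . .

Final: "outside"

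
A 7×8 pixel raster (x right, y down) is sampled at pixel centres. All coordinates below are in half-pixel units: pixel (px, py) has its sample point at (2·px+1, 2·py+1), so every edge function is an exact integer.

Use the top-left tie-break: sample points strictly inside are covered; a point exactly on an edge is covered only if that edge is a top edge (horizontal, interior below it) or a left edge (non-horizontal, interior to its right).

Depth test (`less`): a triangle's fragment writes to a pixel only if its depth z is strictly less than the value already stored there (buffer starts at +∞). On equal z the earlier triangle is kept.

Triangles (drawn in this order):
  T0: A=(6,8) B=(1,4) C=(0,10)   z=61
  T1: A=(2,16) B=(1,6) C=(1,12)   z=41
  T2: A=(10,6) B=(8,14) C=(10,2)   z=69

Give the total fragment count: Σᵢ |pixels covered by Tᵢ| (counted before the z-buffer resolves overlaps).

T0:
  2·area = 34  (B↔C swapped to make it positive)
  edge (6, 8)→(0, 10): d=(-6,2) right/bottom  bias=-1
  edge (0, 10)→(1, 4): d=(1,-6) top-left  bias=+0
  edge (1, 4)→(6, 8): d=(5,4) right/bottom  bias=-1
    (0,2)@(1, 5): e=[28,1,5] → #
    (1,2)@(3, 5): e=[24,13,-3] → ·
    (0,3)@(1, 7): e=[16,3,15] → #
    (1,3)@(3, 7): e=[12,15,7] → #
    (2,3)@(5, 7): e=[8,27,-1] → ·
    (4,3)@(9, 7): e=[0,51,-17] → ·  [on edge]
    (0,4)@(1, 9): e=[4,5,25] → #
    (1,4)@(3, 9): e=[0,17,17] → ·  [on edge]
    (0,5)@(1, 11): e=[-8,7,35] → ·
  covered (4 px):
    · · · · · · ·
    · · · · · · ·
    # · · · · · ·
    # # · · · · ·
    # · · · · · ·
    · · · · · · ·
    · · · · · · ·
    · · · · · · ·
T1:
  2·area = 6  (B↔C swapped to make it positive)
  edge (2, 16)→(1, 12): d=(-1,-4) top-left  bias=+0
  edge (1, 12)→(1, 6): d=(0,-6) top-left  bias=+0
  edge (1, 6)→(2, 16): d=(1,10) right/bottom  bias=-1
    (0,0)@(1, 1): e=[11,0,-5] → ·  [on edge]
    (0,1)@(1, 3): e=[9,0,-3] → ·  [on edge]
    (0,2)@(1, 5): e=[7,0,-1] → ·  [on edge]
    (0,3)@(1, 7): e=[5,0,1] → #  [on edge]
    (1,3)@(3, 7): e=[13,12,-19] → ·
    (0,4)@(1, 9): e=[3,0,3] → #  [on edge]
    (1,4)@(3, 9): e=[11,12,-17] → ·
    (0,5)@(1, 11): e=[1,0,5] → #  [on edge]
    (1,5)@(3, 11): e=[9,12,-15] → ·
    (0,6)@(1, 13): e=[-1,0,7] → ·  [on edge]
    (0,7)@(1, 15): e=[-3,0,9] → ·  [on edge]
  covered (3 px):
    · · · · · · ·
    · · · · · · ·
    · · · · · · ·
    # · · · · · ·
    # · · · · · ·
    # · · · · · ·
    · · · · · · ·
    · · · · · · ·
T2:
  2·area = 8
  edge (10, 6)→(8, 14): d=(-2,8) right/bottom  bias=-1
  edge (8, 14)→(10, 2): d=(2,-12) top-left  bias=+0
  edge (10, 2)→(10, 6): d=(0,4) right/bottom  bias=-1
    (4,4)@(9, 9): e=[2,2,4] → #
    (5,4)@(11, 9): e=[-14,26,-4] → ·
    (4,5)@(9, 11): e=[-2,6,4] → ·
  covered (1 px):
    · · · · · · ·
    · · · · · · ·
    · · · · · · ·
    · · · · · · ·
    · · · · # · ·
    · · · · · · ·
    · · · · · · ·
    · · · · · · ·

Result: 8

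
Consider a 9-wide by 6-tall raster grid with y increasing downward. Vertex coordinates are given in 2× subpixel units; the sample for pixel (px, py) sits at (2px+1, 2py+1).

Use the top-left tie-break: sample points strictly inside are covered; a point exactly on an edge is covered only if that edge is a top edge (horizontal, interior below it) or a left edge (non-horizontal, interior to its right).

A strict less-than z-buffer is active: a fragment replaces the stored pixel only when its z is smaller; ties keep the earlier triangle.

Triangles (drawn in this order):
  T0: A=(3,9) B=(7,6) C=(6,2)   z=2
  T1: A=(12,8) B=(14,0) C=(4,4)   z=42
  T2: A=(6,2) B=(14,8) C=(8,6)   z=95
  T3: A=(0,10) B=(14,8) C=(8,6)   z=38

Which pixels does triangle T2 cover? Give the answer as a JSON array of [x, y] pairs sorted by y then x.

T0:
  2·area = 19  (B↔C swapped to make it positive)
  edge (3, 9)→(6, 2): d=(3,-7) top-left  bias=+0
  edge (6, 2)→(7, 6): d=(1,4) right/bottom  bias=-1
  edge (7, 6)→(3, 9): d=(-4,3) right/bottom  bias=-1
    (5,1)@(11, 3): e=[38,-19,0] → .  [on edge]
    (2,2)@(5, 5): e=[2,7,10] → X
    (3,2)@(7, 5): e=[16,-1,4] → .
    (2,3)@(5, 7): e=[8,9,2] → X
    (3,3)@(7, 7): e=[22,1,-4] → .
    (1,4)@(3, 9): e=[0,19,0] → .  [on edge]
    (2,4)@(5, 9): e=[14,11,-6] → .
  covered (2 px):
    . . . . . . . . .
    . . . . . . . . .
    . . X . . . . . .
    . . X . . . . . .
    . . . . . . . . .
    . . . . . . . . .
T1:
  2·area = 72  (B↔C swapped to make it positive)
  edge (12, 8)→(4, 4): d=(-8,-4) top-left  bias=+0
  edge (4, 4)→(14, 0): d=(10,-4) top-left  bias=+0
  edge (14, 0)→(12, 8): d=(-2,8) right/bottom  bias=-1
    (6,0)@(13, 1): e=[60,6,6] → X
    (7,0)@(15, 1): e=[68,14,-10] → .
    (3,1)@(7, 3): e=[20,2,50] → X
    (4,1)@(9, 3): e=[28,10,34] → X
    (5,1)@(11, 3): e=[36,18,18] → X
    (7,1)@(15, 3): e=[52,34,-14] → .
    (3,2)@(7, 5): e=[4,22,46] → X
    (6,2)@(13, 5): e=[28,46,-2] → .
    (3,3)@(7, 7): e=[-12,42,42] → .
    (4,3)@(9, 7): e=[-4,50,26] → .
    (5,3)@(11, 7): e=[4,58,10] → X
    (6,3)@(13, 7): e=[12,66,-6] → .
  covered (9 px):
    . . . . . . X . .
    . . . X X X X . .
    . . . X X X . . .
    . . . . . X . . .
    . . . . . . . . .
    . . . . . . . . .
T2:
  2·area = 20
  edge (6, 2)→(14, 8): d=(8,6) right/bottom  bias=-1
  edge (14, 8)→(8, 6): d=(-6,-2) top-left  bias=+0
  edge (8, 6)→(6, 2): d=(-2,-4) top-left  bias=+0
    (3,1)@(7, 3): e=[2,16,2] → X
    (4,1)@(9, 3): e=[-10,20,10] → .
    (2,2)@(5, 5): e=[30,0,-10] → .  [on edge]
    (3,2)@(7, 5): e=[18,4,-2] → .
    (4,2)@(9, 5): e=[6,8,6] → X
    (5,2)@(11, 5): e=[-6,12,14] → .
    (4,3)@(9, 7): e=[22,-4,2] → .
    (5,3)@(11, 7): e=[10,0,10] → X  [on edge]
    (6,3)@(13, 7): e=[-2,4,18] → .
    (5,4)@(11, 9): e=[26,-12,6] → .
    (8,4)@(17, 9): e=[-10,0,30] → .  [on edge]
  covered (3 px):
    . . . . . . . . .
    . . . X . . . . .
    . . . . X . . . .
    . . . . . X . . .
    . . . . . . . . .
    . . . . . . . . .
T3:
  2·area = 40  (B↔C swapped to make it positive)
  edge (0, 10)→(8, 6): d=(8,-4) top-left  bias=+0
  edge (8, 6)→(14, 8): d=(6,2) right/bottom  bias=-1
  edge (14, 8)→(0, 10): d=(-14,2) right/bottom  bias=-1
    (2,2)@(5, 5): e=[-20,0,60] → .  [on edge]
    (3,3)@(7, 7): e=[4,8,28] → X
    (4,3)@(9, 7): e=[12,4,24] → X
    (5,3)@(11, 7): e=[20,0,20] → .  [on edge]
    (1,4)@(3, 9): e=[4,28,8] → X
    (2,4)@(5, 9): e=[12,24,4] → X
    (3,4)@(7, 9): e=[20,20,0] → .  [on edge]
    (4,4)@(9, 9): e=[28,16,-4] → .
    (8,4)@(17, 9): e=[60,0,-20] → .  [on edge]
    (1,5)@(3, 11): e=[20,40,-20] → .
    (2,5)@(5, 11): e=[28,36,-24] → .
  covered (4 px):
    . . . . . . . . .
    . . . . . . . . .
    . . . . . . . . .
    . . . X X . . . .
    . X X . . . . . .
    . . . . . . . . .

Answer: [[3,1],[4,2],[5,3]]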